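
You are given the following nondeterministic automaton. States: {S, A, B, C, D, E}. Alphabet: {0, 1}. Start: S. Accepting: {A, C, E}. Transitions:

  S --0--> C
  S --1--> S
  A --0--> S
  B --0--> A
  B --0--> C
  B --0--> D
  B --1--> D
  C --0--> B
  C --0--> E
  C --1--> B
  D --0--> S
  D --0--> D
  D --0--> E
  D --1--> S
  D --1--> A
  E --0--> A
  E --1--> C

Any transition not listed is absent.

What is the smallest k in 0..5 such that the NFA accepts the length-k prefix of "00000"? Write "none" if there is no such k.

Start in {S}.
Read '0': S→{C}; now {C}.
None of the earlier sets intersect F, but {C} does.

1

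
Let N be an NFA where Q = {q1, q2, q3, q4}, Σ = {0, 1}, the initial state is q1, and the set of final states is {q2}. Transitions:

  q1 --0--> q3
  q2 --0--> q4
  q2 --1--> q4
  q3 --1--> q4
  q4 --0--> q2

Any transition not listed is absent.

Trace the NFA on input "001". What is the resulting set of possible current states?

Start in {q1}.
Read '0': {q1} → {q3}.
Read '0': {q3} → ∅.
The set is empty and remains empty for the remaining 1 symbol.

∅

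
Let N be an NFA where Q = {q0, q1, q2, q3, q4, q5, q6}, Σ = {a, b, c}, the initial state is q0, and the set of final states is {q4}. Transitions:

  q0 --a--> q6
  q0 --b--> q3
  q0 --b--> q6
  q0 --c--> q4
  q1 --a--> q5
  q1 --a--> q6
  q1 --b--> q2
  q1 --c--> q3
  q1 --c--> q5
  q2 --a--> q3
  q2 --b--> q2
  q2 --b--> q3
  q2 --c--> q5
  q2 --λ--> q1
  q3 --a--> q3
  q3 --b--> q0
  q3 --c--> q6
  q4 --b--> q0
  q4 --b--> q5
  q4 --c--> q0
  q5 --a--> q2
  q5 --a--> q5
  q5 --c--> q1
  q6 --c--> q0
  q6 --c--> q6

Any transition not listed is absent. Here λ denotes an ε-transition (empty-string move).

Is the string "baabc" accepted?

Yes

Start in {q0}.
Read 'b': {q0} → {q3, q6}.
Read 'a': {q3, q6} → {q3}.
Read 'a': {q3} → {q3}.
Read 'b': {q3} → {q0}.
Read 'c': {q0} → {q4}.
The final set {q4} contains the accepting state q4.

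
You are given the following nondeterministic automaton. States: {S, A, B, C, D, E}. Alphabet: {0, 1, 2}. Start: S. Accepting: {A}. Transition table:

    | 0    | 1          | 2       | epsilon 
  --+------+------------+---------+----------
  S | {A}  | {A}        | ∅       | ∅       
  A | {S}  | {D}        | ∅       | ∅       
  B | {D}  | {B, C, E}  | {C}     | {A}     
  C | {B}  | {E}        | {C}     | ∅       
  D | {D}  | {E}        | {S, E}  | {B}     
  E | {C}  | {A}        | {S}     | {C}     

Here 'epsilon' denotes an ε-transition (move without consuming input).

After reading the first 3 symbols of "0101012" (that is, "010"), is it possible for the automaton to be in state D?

Start in {S}.
Read '0': {S} → {A}.
Read '1': {A} → {A, B, D}.
Read '0': {A, B, D} → {S, A, B, D}.
State D is in {S, A, B, D}.

Yes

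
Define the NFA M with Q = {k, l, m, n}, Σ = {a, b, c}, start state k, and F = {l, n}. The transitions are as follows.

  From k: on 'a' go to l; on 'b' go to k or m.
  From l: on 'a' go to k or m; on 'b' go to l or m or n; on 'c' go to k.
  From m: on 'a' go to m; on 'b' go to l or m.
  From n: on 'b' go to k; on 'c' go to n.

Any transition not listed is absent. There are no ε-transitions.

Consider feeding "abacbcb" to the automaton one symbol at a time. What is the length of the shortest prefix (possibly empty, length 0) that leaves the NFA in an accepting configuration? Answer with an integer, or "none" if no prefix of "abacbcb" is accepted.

1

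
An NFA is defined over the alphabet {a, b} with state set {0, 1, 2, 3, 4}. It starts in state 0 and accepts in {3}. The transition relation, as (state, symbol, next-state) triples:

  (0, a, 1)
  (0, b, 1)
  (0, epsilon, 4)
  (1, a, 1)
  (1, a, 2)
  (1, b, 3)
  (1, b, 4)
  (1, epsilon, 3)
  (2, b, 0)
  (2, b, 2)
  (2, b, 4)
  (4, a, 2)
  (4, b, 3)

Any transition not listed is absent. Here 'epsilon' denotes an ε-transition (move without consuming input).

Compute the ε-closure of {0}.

Begin with {0}.
ε-move 0 → 4; add 4.

{0, 4}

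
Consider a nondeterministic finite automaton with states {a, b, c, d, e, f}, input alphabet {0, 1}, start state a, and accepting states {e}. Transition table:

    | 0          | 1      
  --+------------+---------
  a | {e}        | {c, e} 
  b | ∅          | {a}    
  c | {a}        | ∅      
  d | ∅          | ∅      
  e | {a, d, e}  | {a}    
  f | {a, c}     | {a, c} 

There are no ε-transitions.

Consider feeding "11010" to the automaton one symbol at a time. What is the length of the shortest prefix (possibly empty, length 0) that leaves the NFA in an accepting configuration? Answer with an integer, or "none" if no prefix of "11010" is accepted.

Start in {a}.
Read '1': a→{c, e}; now {c, e}.
None of the earlier sets intersect F, but {c, e} does.

1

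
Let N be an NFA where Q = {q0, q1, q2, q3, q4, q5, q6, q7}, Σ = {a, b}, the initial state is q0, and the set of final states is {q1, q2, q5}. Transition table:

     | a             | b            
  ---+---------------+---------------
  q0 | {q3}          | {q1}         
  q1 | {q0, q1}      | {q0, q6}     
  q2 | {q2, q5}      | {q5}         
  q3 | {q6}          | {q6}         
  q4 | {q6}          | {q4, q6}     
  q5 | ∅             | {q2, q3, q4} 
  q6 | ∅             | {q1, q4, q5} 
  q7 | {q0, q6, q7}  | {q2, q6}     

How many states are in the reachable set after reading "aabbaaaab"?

Start in {q0}.
Read 'a': {q0} → {q3}.
Read 'a': {q3} → {q6}.
Read 'b': {q6} → {q1, q4, q5}.
Read 'b': {q1, q4, q5} → {q0, q2, q3, q4, q6}.
Read 'a': {q0, q2, q3, q4, q6} → {q2, q3, q5, q6}.
Read 'a': {q2, q3, q5, q6} → {q2, q5, q6}.
Read 'a': {q2, q5, q6} → {q2, q5}.
Read 'a': {q2, q5} → {q2, q5}.
Read 'b': {q2, q5} → {q2, q3, q4, q5}.
That set has 4 states.

4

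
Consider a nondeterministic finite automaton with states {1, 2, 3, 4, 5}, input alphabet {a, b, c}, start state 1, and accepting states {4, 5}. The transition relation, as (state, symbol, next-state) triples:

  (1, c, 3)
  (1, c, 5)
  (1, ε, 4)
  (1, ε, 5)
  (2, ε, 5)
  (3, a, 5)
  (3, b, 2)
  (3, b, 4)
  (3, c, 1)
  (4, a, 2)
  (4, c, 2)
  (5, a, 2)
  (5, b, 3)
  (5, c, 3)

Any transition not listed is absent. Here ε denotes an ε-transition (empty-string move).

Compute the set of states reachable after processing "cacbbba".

{2, 5}

Start: ε-closure({1}) = {1, 4, 5}.
Read 'c': {1, 4, 5} → {2, 3, 5}.
Read 'a': {2, 3, 5} → {2, 5}.
Read 'c': {2, 5} → {3}.
Read 'b': {3} → {2, 4, 5}.
Read 'b': {2, 4, 5} → {3}.
Read 'b': {3} → {2, 4, 5}.
Read 'a': {2, 4, 5} → {2, 5}.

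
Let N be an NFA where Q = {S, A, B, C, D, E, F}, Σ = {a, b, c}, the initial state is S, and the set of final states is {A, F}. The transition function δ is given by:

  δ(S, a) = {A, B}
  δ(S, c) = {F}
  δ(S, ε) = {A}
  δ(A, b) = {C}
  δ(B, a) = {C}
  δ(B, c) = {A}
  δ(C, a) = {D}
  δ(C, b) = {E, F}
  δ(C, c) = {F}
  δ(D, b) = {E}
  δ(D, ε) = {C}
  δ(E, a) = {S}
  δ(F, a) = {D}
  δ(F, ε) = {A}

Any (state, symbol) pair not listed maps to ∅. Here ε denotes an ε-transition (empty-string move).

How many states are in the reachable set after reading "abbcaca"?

0

Start: ε-closure({S}) = {S, A}.
Read 'a': {S, A} → {A, B}.
Read 'b': {A, B} → {C}.
Read 'b': {C} → {A, E, F}.
Read 'c': {A, E, F} → ∅.
The set is empty and remains empty for the remaining 3 symbols.
That set has 0 states.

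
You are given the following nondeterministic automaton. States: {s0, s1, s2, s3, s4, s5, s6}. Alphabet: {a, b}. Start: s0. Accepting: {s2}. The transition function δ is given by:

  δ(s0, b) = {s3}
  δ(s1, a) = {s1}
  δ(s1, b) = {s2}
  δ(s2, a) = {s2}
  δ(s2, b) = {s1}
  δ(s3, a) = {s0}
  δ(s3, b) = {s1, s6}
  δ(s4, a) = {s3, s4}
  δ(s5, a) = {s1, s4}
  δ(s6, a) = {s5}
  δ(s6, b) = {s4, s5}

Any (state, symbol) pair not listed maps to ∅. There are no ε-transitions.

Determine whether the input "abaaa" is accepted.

No

Start in {s0}.
Read 'a': s0→∅; now ∅.
The set is empty and remains empty for the remaining 4 symbols.
The final set ∅ contains no accepting state.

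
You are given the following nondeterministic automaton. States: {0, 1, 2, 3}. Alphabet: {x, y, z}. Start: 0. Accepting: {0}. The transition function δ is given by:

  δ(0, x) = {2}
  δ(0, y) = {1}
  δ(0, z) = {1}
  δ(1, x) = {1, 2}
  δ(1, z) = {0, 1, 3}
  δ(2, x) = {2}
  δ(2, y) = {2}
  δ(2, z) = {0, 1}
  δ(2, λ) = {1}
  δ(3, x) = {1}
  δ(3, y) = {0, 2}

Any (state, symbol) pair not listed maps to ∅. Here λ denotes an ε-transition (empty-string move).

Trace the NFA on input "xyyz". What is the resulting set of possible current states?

{0, 1, 3}

Start in {0}.
Read 'x': {0} → {1, 2}.
Read 'y': {1, 2} → {1, 2}.
Read 'y': {1, 2} → {1, 2}.
Read 'z': {1, 2} → {0, 1, 3}.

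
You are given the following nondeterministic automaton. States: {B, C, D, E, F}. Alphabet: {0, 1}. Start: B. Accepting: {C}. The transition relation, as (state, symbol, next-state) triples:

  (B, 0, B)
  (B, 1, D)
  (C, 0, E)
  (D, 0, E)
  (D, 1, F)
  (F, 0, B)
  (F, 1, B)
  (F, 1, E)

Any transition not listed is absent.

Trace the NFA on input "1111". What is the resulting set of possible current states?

Start in {B}.
Read '1': {B} → {D}.
Read '1': {D} → {F}.
Read '1': {F} → {B, E}.
Read '1': {B, E} → {D}.

{D}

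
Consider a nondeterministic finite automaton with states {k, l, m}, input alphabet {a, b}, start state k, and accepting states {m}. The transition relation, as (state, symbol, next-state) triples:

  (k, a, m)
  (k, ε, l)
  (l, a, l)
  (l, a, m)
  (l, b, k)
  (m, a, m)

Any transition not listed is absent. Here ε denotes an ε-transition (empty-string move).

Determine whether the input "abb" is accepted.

No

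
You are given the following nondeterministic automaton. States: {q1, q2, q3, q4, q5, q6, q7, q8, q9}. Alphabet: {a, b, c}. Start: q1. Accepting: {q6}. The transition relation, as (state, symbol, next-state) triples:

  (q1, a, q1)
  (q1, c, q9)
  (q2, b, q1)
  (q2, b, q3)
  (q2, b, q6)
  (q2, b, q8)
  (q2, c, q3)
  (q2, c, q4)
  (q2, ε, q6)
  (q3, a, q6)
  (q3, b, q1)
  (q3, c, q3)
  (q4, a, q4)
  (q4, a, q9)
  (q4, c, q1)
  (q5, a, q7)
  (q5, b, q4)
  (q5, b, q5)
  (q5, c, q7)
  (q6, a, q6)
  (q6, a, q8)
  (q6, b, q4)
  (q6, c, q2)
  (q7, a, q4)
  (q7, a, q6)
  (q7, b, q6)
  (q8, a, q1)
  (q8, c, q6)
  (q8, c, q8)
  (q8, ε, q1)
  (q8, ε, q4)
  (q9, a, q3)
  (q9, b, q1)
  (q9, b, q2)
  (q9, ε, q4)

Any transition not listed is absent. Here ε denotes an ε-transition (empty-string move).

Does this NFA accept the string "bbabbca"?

No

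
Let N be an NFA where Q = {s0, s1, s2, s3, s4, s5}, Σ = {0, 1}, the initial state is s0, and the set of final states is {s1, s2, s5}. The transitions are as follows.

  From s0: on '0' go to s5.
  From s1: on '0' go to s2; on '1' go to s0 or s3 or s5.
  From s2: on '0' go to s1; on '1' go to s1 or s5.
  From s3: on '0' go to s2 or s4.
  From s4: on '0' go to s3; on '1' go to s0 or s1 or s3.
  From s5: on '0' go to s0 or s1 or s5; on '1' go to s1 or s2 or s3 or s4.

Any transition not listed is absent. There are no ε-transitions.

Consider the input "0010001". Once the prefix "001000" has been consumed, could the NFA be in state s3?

Start in {s0}.
Read '0': s0→{s5}; now {s5}.
Read '0': s5→{s0, s1, s5}; now {s0, s1, s5}.
Read '1': s0→∅, s1→{s0, s3, s5}, s5→{s1, s2, s3, s4}; now {s0, s1, s2, s3, s4, s5}.
Read '0': s0→{s5}, s1→{s2}, s2→{s1}, s3→{s2, s4}, s4→{s3}, s5→{s0, s1, s5}; now {s0, s1, s2, s3, s4, s5}.
Read '0': s0→{s5}, s1→{s2}, s2→{s1}, s3→{s2, s4}, s4→{s3}, s5→{s0, s1, s5}; now {s0, s1, s2, s3, s4, s5}.
Read '0': s0→{s5}, s1→{s2}, s2→{s1}, s3→{s2, s4}, s4→{s3}, s5→{s0, s1, s5}; now {s0, s1, s2, s3, s4, s5}.
State s3 is in {s0, s1, s2, s3, s4, s5}.

Yes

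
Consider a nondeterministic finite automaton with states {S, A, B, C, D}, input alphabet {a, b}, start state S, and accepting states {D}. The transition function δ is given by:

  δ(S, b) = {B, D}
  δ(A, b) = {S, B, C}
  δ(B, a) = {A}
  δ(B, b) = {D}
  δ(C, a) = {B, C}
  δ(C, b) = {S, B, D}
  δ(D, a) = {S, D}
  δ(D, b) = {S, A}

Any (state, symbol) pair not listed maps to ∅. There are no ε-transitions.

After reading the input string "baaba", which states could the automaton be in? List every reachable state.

{S, A, D}

Start in {S}.
Read 'b': S→{B, D}; now {B, D}.
Read 'a': B→{A}, D→{S, D}; now {S, A, D}.
Read 'a': S→∅, A→∅, D→{S, D}; now {S, D}.
Read 'b': S→{B, D}, D→{S, A}; now {S, A, B, D}.
Read 'a': S→∅, A→∅, B→{A}, D→{S, D}; now {S, A, D}.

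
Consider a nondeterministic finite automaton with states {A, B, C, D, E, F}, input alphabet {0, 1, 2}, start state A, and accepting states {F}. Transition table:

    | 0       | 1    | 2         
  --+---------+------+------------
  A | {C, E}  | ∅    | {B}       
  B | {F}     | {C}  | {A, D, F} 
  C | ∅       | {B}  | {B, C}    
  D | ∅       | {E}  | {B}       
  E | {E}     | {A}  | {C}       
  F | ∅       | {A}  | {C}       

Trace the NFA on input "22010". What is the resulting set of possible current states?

{C, E, F}

Start in {A}.
Read '2': A→{B}; now {B}.
Read '2': B→{A, D, F}; now {A, D, F}.
Read '0': A→{C, E}, D→∅, F→∅; now {C, E}.
Read '1': C→{B}, E→{A}; now {A, B}.
Read '0': A→{C, E}, B→{F}; now {C, E, F}.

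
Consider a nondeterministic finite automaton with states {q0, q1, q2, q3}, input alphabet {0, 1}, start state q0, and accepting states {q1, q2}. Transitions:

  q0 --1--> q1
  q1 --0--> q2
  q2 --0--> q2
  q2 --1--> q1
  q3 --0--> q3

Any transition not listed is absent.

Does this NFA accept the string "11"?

Start in {q0}.
Read '1': q0→{q1}; now {q1}.
Read '1': q1→∅; now ∅.
The final set ∅ contains no accepting state.

No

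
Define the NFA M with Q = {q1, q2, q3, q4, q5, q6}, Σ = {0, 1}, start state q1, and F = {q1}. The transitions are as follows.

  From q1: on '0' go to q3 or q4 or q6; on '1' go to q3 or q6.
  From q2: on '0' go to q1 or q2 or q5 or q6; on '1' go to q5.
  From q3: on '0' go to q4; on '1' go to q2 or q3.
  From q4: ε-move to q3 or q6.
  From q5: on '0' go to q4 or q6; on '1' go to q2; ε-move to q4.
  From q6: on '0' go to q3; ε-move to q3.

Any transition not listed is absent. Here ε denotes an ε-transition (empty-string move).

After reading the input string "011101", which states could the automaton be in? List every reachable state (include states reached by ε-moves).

{q2, q3, q4, q5, q6}

Start in {q1}.
Read '0': q1→{q3, q4, q6}; now {q3, q4, q6}.
Read '1': q3→{q2, q3}, q4→∅, q6→∅; now {q2, q3}.
Read '1': q2→{q5}, q3→{q2, q3}; union {q2, q3, q5}; ε-closure = {q2, q3, q4, q5, q6}.
Read '1': q2→{q5}, q3→{q2, q3}, q4→∅, q5→{q2}, q6→∅; union {q2, q3, q5}; ε-closure = {q2, q3, q4, q5, q6}.
Read '0': q2→{q1, q2, q5, q6}, q3→{q4}, q4→∅, q5→{q4, q6}, q6→{q3}; now {q1, q2, q3, q4, q5, q6}.
Read '1': q1→{q3, q6}, q2→{q5}, q3→{q2, q3}, q4→∅, q5→{q2}, q6→∅; union {q2, q3, q5, q6}; ε-closure = {q2, q3, q4, q5, q6}.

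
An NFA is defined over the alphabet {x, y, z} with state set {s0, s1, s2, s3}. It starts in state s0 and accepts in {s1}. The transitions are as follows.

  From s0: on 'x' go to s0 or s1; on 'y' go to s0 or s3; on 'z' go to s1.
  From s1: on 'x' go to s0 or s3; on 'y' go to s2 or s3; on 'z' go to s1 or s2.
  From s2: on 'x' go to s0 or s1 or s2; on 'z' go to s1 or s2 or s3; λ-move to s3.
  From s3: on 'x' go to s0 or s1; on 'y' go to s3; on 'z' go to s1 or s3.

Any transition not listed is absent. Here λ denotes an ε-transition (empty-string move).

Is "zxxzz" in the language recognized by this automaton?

Yes

Start in {s0}.
Read 'z': {s0} → {s1}.
Read 'x': {s1} → {s0, s3}.
Read 'x': {s0, s3} → {s0, s1}.
Read 'z': {s0, s1} → {s1, s2, s3}.
Read 'z': {s1, s2, s3} → {s1, s2, s3}.
The final set {s1, s2, s3} contains the accepting state s1.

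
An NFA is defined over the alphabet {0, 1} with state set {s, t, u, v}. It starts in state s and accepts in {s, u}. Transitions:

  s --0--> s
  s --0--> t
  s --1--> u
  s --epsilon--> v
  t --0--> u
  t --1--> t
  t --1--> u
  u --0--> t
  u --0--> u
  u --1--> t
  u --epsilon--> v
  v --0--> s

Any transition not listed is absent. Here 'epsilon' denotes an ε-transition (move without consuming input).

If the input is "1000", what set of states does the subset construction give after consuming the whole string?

{s, t, u, v}

Start: ε-closure({s}) = {s, v}.
Read '1': {s, v} → {u, v}.
Read '0': {u, v} → {s, t, u, v}.
Read '0': {s, t, u, v} → {s, t, u, v}.
Read '0': {s, t, u, v} → {s, t, u, v}.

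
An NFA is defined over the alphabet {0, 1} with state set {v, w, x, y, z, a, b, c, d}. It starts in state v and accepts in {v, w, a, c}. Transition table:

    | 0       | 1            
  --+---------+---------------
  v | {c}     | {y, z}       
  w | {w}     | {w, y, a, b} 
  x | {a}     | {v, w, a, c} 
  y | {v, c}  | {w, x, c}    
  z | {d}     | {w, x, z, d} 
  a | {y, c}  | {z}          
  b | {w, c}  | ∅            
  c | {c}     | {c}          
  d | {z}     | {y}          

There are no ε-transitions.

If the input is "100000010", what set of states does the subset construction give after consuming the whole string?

{w, z, a, c, d}

Start in {v}.
Read '1': {v} → {y, z}.
Read '0': {y, z} → {v, c, d}.
Read '0': {v, c, d} → {z, c}.
Read '0': {z, c} → {c, d}.
Read '0': {c, d} → {z, c}.
Read '0': {z, c} → {c, d}.
Read '0': {c, d} → {z, c}.
Read '1': {z, c} → {w, x, z, c, d}.
Read '0': {w, x, z, c, d} → {w, z, a, c, d}.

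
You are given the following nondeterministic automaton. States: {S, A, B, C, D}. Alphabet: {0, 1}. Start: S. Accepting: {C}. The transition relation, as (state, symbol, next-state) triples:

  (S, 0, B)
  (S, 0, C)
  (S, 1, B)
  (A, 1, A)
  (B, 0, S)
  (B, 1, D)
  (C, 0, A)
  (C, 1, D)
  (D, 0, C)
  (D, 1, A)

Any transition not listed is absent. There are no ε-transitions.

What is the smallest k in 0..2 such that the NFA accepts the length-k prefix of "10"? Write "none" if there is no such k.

Start in {S}.
Read '1': S→{B}; now {B}.
Read '0': B→{S}; now {S}.
No reachable set along the way intersects F.

none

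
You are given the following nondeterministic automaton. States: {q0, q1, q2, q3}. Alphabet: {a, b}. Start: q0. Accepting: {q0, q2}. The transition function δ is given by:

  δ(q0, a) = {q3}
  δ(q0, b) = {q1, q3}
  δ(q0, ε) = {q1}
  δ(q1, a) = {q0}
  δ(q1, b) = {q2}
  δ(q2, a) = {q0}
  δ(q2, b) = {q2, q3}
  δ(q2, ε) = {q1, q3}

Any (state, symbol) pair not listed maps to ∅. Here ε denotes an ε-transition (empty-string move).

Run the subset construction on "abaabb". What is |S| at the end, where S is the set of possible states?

3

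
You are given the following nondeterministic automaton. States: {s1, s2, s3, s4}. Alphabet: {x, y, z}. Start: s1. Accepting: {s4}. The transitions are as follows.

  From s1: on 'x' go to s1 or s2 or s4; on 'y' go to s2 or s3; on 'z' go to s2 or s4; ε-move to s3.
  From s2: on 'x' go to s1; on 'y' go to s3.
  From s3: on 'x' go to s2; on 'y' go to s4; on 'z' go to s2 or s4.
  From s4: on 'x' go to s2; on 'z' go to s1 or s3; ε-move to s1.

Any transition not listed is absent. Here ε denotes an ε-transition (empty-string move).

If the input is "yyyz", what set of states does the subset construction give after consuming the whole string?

Start: ε-closure({s1}) = {s1, s3}.
Read 'y': {s1, s3} → {s1, s2, s3, s4}.
Read 'y': {s1, s2, s3, s4} → {s1, s2, s3, s4}.
Read 'y': {s1, s2, s3, s4} → {s1, s2, s3, s4}.
Read 'z': {s1, s2, s3, s4} → {s1, s2, s3, s4}.

{s1, s2, s3, s4}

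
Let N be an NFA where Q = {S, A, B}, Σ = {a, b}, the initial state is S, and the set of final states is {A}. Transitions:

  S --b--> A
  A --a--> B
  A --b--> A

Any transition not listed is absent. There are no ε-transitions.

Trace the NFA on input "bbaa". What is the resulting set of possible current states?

∅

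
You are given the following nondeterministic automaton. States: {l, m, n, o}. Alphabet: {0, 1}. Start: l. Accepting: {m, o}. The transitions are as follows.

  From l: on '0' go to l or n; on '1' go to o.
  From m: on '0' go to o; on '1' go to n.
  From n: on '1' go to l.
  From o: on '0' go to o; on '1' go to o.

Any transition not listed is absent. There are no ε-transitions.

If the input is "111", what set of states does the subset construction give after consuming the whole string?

Start in {l}.
Read '1': {l} → {o}.
Read '1': {o} → {o}.
Read '1': {o} → {o}.

{o}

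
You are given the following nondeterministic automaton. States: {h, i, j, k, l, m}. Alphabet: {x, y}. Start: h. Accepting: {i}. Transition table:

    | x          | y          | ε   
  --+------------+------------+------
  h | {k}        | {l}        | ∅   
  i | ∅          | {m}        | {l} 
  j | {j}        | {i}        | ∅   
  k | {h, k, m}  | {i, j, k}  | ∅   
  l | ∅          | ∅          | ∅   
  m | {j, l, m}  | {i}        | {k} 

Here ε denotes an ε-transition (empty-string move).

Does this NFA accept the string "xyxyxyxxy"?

Start in {h}.
Read 'x': h→{k}; now {k}.
Read 'y': k→{i, j, k}; union {i, j, k}; ε-closure = {i, j, k, l}.
Read 'x': i→∅, j→{j}, k→{h, k, m}, l→∅; now {h, j, k, m}.
Read 'y': h→{l}, j→{i}, k→{i, j, k}, m→{i}; now {i, j, k, l}.
Read 'x': i→∅, j→{j}, k→{h, k, m}, l→∅; now {h, j, k, m}.
Read 'y': h→{l}, j→{i}, k→{i, j, k}, m→{i}; now {i, j, k, l}.
Read 'x': i→∅, j→{j}, k→{h, k, m}, l→∅; now {h, j, k, m}.
Read 'x': h→{k}, j→{j}, k→{h, k, m}, m→{j, l, m}; now {h, j, k, l, m}.
Read 'y': h→{l}, j→{i}, k→{i, j, k}, l→∅, m→{i}; now {i, j, k, l}.
The final set {i, j, k, l} contains the accepting state i.

Yes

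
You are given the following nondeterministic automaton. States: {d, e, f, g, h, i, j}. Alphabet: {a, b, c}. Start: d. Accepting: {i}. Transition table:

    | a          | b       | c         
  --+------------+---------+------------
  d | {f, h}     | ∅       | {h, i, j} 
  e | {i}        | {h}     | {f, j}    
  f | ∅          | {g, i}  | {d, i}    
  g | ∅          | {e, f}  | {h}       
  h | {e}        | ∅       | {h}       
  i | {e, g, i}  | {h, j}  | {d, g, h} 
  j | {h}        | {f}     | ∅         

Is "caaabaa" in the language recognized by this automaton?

Start in {d}.
Read 'c': {d} → {h, i, j}.
Read 'a': {h, i, j} → {e, g, h, i}.
Read 'a': {e, g, h, i} → {e, g, i}.
Read 'a': {e, g, i} → {e, g, i}.
Read 'b': {e, g, i} → {e, f, h, j}.
Read 'a': {e, f, h, j} → {e, h, i}.
Read 'a': {e, h, i} → {e, g, i}.
The final set {e, g, i} contains the accepting state i.

Yes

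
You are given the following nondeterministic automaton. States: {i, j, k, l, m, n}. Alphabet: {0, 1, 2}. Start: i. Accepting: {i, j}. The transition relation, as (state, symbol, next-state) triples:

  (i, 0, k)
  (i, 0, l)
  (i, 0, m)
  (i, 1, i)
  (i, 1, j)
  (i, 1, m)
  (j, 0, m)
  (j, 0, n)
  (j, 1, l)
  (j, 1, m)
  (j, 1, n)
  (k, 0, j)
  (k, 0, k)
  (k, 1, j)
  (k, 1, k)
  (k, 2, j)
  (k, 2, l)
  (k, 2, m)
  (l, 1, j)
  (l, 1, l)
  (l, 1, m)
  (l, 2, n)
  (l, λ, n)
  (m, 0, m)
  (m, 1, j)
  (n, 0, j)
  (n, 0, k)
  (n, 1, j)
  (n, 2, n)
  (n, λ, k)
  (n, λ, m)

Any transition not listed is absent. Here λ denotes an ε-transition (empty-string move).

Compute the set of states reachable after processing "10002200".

Start in {i}.
Read '1': {i} → {i, j, m}.
Read '0': {i, j, m} → {k, l, m, n}.
Read '0': {k, l, m, n} → {j, k, m}.
Read '0': {j, k, m} → {j, k, m, n}.
Read '2': {j, k, m, n} → {j, k, l, m, n}.
Read '2': {j, k, l, m, n} → {j, k, l, m, n}.
Read '0': {j, k, l, m, n} → {j, k, m, n}.
Read '0': {j, k, m, n} → {j, k, m, n}.

{j, k, m, n}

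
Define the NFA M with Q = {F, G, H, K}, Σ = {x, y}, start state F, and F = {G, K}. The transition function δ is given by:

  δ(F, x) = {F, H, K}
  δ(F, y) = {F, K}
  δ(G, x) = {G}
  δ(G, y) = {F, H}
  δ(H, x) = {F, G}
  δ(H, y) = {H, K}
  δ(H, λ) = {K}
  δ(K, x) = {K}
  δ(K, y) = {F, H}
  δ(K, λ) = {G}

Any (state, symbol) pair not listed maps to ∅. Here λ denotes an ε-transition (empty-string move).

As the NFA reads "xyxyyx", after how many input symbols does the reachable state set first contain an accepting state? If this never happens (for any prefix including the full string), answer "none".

1

Start in {F}.
Read 'x': {F} → {F, G, H, K}.
None of the earlier sets intersect F, but {F, G, H, K} does.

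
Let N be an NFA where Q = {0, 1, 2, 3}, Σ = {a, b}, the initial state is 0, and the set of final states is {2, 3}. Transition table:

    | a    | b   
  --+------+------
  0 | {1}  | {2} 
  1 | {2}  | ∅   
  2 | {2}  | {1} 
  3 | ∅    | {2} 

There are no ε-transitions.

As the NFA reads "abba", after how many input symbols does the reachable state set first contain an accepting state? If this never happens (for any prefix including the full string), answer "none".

none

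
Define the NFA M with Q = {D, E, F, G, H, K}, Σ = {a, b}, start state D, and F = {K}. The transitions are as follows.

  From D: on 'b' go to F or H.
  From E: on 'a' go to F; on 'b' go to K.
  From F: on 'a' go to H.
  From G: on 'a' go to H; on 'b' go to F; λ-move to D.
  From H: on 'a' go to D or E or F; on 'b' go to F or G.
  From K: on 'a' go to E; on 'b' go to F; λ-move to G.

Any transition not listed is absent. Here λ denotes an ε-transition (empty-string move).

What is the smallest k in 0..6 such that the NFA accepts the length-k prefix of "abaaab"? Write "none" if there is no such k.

Start in {D}.
Read 'a': {D} → ∅.
The set is empty and remains empty for the remaining 5 symbols.
No reachable set along the way intersects F.

none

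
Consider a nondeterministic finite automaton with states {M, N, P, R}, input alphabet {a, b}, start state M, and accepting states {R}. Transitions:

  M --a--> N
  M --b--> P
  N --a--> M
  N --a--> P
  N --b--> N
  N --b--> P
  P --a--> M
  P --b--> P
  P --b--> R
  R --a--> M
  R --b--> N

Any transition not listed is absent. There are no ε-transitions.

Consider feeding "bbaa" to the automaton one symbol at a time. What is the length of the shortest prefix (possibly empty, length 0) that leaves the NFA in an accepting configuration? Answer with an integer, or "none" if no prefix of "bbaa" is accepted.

Start in {M}.
Read 'b': M→{P}; now {P}.
Read 'b': P→{P, R}; now {P, R}.
None of the earlier sets intersect F, but {P, R} does.

2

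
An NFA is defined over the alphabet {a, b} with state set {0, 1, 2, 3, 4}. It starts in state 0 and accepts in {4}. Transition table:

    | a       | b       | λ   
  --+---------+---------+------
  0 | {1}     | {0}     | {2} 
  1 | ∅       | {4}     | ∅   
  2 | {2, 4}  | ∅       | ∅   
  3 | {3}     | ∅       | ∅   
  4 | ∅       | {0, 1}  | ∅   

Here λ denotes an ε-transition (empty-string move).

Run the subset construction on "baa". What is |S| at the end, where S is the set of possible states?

Start: ε-closure({0}) = {0, 2}.
Read 'b': {0, 2} → {0, 2}.
Read 'a': {0, 2} → {1, 2, 4}.
Read 'a': {1, 2, 4} → {2, 4}.
That set has 2 states.

2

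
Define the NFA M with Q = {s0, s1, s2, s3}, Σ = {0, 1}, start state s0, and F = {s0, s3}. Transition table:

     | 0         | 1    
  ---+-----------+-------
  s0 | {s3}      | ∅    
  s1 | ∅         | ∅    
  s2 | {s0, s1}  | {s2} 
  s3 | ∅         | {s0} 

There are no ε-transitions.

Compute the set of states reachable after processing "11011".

∅

Start in {s0}.
Read '1': {s0} → ∅.
The set is empty and remains empty for the remaining 4 symbols.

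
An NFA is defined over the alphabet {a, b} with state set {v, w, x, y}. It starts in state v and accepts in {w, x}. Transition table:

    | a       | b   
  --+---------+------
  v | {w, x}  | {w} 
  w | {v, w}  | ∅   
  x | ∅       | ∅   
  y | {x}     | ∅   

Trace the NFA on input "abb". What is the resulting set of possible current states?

∅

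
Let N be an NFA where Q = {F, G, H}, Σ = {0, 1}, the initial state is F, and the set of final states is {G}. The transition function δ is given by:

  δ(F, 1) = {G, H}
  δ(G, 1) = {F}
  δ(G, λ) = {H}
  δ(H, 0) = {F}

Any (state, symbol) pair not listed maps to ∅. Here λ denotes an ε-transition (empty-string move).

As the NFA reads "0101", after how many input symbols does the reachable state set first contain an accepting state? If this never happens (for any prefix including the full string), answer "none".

none

Start in {F}.
Read '0': {F} → ∅.
The set is empty and remains empty for the remaining 3 symbols.
No reachable set along the way intersects F.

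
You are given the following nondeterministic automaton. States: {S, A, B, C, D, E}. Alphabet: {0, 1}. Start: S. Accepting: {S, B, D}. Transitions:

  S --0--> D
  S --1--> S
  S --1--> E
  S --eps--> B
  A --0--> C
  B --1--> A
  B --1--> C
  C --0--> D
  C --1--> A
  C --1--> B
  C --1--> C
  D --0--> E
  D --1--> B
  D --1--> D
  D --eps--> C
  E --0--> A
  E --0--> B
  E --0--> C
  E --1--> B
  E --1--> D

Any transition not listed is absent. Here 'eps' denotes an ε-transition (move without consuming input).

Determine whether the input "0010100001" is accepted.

Start: ε-closure({S}) = {S, B}.
Read '0': {S, B} → {C, D}.
Read '0': {C, D} → {C, D, E}.
Read '1': {C, D, E} → {A, B, C, D}.
Read '0': {A, B, C, D} → {C, D, E}.
Read '1': {C, D, E} → {A, B, C, D}.
Read '0': {A, B, C, D} → {C, D, E}.
Read '0': {C, D, E} → {A, B, C, D, E}.
Read '0': {A, B, C, D, E} → {A, B, C, D, E}.
Read '0': {A, B, C, D, E} → {A, B, C, D, E}.
Read '1': {A, B, C, D, E} → {A, B, C, D}.
The final set {A, B, C, D} contains the accepting states B, D.

Yes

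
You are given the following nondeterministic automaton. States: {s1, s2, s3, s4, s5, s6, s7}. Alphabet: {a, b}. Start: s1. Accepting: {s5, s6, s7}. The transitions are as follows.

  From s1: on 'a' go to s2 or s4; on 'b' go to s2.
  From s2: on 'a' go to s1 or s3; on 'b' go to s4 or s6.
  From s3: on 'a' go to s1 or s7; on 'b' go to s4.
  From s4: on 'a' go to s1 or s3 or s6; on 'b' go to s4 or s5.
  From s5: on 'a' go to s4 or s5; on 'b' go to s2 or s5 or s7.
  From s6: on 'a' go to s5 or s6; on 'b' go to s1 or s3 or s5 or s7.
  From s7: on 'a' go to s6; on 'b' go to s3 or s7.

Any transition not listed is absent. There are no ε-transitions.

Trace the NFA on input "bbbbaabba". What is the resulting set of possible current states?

{s1, s2, s3, s4, s5, s6, s7}

Start in {s1}.
Read 'b': {s1} → {s2}.
Read 'b': {s2} → {s4, s6}.
Read 'b': {s4, s6} → {s1, s3, s4, s5, s7}.
Read 'b': {s1, s3, s4, s5, s7} → {s2, s3, s4, s5, s7}.
Read 'a': {s2, s3, s4, s5, s7} → {s1, s3, s4, s5, s6, s7}.
Read 'a': {s1, s3, s4, s5, s6, s7} → {s1, s2, s3, s4, s5, s6, s7}.
Read 'b': {s1, s2, s3, s4, s5, s6, s7} → {s1, s2, s3, s4, s5, s6, s7}.
Read 'b': {s1, s2, s3, s4, s5, s6, s7} → {s1, s2, s3, s4, s5, s6, s7}.
Read 'a': {s1, s2, s3, s4, s5, s6, s7} → {s1, s2, s3, s4, s5, s6, s7}.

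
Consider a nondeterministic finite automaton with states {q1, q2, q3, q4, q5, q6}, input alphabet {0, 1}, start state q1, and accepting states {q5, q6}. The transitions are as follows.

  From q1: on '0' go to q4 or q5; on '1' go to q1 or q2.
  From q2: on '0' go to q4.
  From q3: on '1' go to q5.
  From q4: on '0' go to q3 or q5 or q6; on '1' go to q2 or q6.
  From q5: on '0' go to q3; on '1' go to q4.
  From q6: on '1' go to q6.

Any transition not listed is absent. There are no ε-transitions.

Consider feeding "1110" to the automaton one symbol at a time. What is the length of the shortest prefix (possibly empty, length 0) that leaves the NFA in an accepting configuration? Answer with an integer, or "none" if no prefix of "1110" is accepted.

4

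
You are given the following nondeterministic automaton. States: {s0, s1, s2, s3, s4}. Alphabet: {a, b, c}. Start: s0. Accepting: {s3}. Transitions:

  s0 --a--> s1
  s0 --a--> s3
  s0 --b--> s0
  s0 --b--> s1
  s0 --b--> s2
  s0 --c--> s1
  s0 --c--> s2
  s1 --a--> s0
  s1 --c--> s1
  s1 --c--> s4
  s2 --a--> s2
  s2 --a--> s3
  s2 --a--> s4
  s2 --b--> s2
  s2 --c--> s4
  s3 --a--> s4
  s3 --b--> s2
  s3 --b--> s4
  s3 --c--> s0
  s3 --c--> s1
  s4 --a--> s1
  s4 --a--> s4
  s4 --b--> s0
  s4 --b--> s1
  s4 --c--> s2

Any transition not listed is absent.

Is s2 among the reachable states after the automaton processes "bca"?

Yes

Start in {s0}.
Read 'b': s0→{s0, s1, s2}; now {s0, s1, s2}.
Read 'c': s0→{s1, s2}, s1→{s1, s4}, s2→{s4}; now {s1, s2, s4}.
Read 'a': s1→{s0}, s2→{s2, s3, s4}, s4→{s1, s4}; now {s0, s1, s2, s3, s4}.
State s2 is in {s0, s1, s2, s3, s4}.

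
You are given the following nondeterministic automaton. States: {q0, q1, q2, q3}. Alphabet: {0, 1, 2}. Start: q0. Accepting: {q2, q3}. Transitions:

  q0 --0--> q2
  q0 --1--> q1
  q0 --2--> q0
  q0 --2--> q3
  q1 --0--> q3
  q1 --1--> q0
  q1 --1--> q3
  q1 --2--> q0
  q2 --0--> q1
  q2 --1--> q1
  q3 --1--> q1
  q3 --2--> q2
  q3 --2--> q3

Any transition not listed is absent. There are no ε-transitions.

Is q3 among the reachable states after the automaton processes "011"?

Yes

Start in {q0}.
Read '0': {q0} → {q2}.
Read '1': {q2} → {q1}.
Read '1': {q1} → {q0, q3}.
State q3 is in {q0, q3}.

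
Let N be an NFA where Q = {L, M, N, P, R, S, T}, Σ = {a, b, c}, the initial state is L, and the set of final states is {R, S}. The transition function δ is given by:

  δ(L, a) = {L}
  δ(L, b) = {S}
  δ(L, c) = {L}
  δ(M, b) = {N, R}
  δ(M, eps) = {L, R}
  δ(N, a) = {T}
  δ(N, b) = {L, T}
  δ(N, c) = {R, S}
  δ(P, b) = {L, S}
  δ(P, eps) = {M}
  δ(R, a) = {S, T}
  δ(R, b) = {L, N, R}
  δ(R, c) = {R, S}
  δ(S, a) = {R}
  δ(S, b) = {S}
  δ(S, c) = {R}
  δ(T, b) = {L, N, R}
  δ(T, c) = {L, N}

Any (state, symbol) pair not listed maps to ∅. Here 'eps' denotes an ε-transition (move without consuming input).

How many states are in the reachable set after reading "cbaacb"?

5

Start in {L}.
Read 'c': L→{L}; now {L}.
Read 'b': L→{S}; now {S}.
Read 'a': S→{R}; now {R}.
Read 'a': R→{S, T}; now {S, T}.
Read 'c': S→{R}, T→{L, N}; now {L, N, R}.
Read 'b': L→{S}, N→{L, T}, R→{L, N, R}; now {L, N, R, S, T}.
That set has 5 states.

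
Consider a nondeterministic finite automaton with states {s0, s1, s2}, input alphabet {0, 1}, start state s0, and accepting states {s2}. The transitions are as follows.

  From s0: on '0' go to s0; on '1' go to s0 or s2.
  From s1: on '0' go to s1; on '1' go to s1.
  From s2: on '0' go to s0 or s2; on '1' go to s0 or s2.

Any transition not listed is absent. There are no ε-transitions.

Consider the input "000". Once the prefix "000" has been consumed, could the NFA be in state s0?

Yes

Start in {s0}.
Read '0': {s0} → {s0}.
Read '0': {s0} → {s0}.
Read '0': {s0} → {s0}.
State s0 is in {s0}.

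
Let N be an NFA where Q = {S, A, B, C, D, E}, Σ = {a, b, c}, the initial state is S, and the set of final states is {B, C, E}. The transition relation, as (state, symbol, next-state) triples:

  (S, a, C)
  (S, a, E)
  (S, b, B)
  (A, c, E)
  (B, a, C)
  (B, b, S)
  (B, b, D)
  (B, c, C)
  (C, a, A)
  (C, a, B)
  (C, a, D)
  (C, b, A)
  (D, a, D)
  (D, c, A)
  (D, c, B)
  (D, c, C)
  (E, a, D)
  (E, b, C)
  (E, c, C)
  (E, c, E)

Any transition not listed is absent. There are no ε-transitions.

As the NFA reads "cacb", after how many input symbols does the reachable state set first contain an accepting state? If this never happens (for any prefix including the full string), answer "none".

none

Start in {S}.
Read 'c': {S} → ∅.
The set is empty and remains empty for the remaining 3 symbols.
No reachable set along the way intersects F.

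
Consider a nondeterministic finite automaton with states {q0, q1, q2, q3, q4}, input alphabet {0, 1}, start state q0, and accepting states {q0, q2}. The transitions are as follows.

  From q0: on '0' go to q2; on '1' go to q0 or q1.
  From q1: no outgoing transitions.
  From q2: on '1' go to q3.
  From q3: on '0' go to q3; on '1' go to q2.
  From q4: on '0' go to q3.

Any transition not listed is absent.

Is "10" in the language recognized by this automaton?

Yes

Start in {q0}.
Read '1': q0→{q0, q1}; now {q0, q1}.
Read '0': q0→{q2}, q1→∅; now {q2}.
The final set {q2} contains the accepting state q2.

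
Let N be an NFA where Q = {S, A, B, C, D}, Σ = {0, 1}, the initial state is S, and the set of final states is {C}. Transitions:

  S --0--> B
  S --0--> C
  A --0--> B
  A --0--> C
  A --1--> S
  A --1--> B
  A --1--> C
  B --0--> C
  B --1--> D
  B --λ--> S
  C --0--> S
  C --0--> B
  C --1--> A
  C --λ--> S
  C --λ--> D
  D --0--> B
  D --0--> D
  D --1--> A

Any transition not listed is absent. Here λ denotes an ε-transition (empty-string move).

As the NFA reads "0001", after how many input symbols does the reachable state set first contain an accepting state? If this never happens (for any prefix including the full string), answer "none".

1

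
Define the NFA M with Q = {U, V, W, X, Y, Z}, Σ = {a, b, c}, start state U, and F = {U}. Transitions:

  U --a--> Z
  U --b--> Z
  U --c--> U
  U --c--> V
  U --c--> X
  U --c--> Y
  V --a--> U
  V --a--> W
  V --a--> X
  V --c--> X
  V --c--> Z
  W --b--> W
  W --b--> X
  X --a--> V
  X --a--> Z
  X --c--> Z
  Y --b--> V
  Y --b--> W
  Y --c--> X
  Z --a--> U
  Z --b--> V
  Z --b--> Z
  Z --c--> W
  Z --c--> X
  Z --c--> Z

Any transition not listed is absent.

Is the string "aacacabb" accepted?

No

Start in {U}.
Read 'a': {U} → {Z}.
Read 'a': {Z} → {U}.
Read 'c': {U} → {U, V, X, Y}.
Read 'a': {U, V, X, Y} → {U, V, W, X, Z}.
Read 'c': {U, V, W, X, Z} → {U, V, W, X, Y, Z}.
Read 'a': {U, V, W, X, Y, Z} → {U, V, W, X, Z}.
Read 'b': {U, V, W, X, Z} → {V, W, X, Z}.
Read 'b': {V, W, X, Z} → {V, W, X, Z}.
The final set {V, W, X, Z} contains no accepting state.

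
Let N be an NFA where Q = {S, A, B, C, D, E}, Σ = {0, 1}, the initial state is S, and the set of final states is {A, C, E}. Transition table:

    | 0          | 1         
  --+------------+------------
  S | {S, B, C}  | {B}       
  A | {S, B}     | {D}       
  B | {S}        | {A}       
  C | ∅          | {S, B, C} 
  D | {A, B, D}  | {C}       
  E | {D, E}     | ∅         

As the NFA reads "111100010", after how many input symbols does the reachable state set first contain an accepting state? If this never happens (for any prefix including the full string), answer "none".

2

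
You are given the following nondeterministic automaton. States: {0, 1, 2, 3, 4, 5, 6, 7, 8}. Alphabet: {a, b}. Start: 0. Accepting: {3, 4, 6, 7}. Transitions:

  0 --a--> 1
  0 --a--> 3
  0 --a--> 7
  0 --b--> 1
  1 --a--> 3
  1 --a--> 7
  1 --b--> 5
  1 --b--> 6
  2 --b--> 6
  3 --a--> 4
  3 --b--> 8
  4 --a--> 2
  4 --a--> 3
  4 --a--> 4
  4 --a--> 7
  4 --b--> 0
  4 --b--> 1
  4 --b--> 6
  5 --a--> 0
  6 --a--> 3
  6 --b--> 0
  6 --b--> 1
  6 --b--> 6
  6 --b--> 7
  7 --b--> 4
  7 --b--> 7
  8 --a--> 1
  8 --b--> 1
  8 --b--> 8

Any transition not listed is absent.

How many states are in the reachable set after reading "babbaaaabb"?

7

Start in {0}.
Read 'b': {0} → {1}.
Read 'a': {1} → {3, 7}.
Read 'b': {3, 7} → {4, 7, 8}.
Read 'b': {4, 7, 8} → {0, 1, 4, 6, 7, 8}.
Read 'a': {0, 1, 4, 6, 7, 8} → {1, 2, 3, 4, 7}.
Read 'a': {1, 2, 3, 4, 7} → {2, 3, 4, 7}.
Read 'a': {2, 3, 4, 7} → {2, 3, 4, 7}.
Read 'a': {2, 3, 4, 7} → {2, 3, 4, 7}.
Read 'b': {2, 3, 4, 7} → {0, 1, 4, 6, 7, 8}.
Read 'b': {0, 1, 4, 6, 7, 8} → {0, 1, 4, 5, 6, 7, 8}.
That set has 7 states.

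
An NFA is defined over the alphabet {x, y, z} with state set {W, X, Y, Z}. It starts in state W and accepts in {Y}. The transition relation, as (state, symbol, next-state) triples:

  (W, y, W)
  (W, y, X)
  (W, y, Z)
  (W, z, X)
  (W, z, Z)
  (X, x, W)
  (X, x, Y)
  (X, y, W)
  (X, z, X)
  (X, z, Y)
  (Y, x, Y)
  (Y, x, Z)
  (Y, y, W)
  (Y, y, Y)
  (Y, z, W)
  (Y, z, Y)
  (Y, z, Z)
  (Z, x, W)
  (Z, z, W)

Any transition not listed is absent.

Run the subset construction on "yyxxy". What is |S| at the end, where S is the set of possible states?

2

Start in {W}.
Read 'y': W→{W, X, Z}; now {W, X, Z}.
Read 'y': W→{W, X, Z}, X→{W}, Z→∅; now {W, X, Z}.
Read 'x': W→∅, X→{W, Y}, Z→{W}; now {W, Y}.
Read 'x': W→∅, Y→{Y, Z}; now {Y, Z}.
Read 'y': Y→{W, Y}, Z→∅; now {W, Y}.
That set has 2 states.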